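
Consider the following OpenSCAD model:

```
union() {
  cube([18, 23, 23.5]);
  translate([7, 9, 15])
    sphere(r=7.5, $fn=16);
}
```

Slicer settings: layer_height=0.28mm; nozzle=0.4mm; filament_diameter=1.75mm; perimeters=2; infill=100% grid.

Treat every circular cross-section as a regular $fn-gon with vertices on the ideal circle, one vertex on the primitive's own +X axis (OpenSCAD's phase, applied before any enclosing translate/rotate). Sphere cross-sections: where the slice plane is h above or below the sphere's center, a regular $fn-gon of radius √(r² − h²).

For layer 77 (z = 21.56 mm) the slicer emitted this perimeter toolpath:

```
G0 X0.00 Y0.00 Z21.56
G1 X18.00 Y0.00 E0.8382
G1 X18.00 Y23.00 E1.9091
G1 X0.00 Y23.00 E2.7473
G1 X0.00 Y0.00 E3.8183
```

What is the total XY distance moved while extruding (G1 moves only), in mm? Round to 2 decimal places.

Sum the Euclidean lengths of each G1 segment: total = 82.00 mm.

82.00 mm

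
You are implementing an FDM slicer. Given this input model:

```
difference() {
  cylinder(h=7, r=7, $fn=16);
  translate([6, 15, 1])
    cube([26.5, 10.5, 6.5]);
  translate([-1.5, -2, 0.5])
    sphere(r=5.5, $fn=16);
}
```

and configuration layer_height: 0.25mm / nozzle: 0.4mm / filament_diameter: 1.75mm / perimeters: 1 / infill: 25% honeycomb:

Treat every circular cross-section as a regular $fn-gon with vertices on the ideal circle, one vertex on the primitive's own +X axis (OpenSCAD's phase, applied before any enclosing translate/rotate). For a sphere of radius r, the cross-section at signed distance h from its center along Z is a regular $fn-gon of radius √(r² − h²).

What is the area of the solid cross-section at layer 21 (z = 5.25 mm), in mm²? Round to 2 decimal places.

At z = 5.25 mm: the r=7 cylinder contributes a regular 16-gon of circumradius 7 (area = (16/2)·7.000²·sin(360°/16) = 150.01 mm²); the cube at (6, 15) (footprint 26.5×10.5) is included at this height (area 278.25 mm²); the r=5.5 sphere at (-1.5, -2) contributes a regular 16-gon of circumradius √(5.5²−4.75²) = 2.773 (area = (16/2)·2.773²·sin(360°/16) = 23.54 mm²); After the difference (first − rest): starting from the r=7 cylinder (150.01 mm²), the 26.5×10.5 cube at (6, 15) misses the remaining region (no effect); the r=5.5 sphere at (-1.5, -2) lies wholly inside it (removes its full 23.54 mm² and its 17.31 mm outline becomes a hole wall) — area = 126.48 mm². Overall, the cross-section is one region with 1 hole. Net area = 126.48 mm².

126.48 mm²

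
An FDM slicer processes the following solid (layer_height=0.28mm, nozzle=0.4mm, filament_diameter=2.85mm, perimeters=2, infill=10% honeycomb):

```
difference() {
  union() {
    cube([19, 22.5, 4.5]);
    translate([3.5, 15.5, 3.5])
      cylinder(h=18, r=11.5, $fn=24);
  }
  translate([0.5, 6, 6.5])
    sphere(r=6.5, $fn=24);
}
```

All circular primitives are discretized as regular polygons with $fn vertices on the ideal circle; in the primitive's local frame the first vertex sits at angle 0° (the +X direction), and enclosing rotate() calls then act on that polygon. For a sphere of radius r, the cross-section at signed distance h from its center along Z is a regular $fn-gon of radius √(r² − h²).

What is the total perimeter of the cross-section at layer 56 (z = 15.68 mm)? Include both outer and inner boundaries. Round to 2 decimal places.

72.05 mm

At z = 15.68 mm: the cube is absent (z outside [0, 4.5]); the r=11.5 cylinder at (3.5, 15.5) contributes a regular 24-gon of circumradius 11.5 (perimeter = 2·24·11.500·sin(180°/24) = 72.05 mm); Taking the union: only the r=11.5 cylinder at (3.5, 15.5) is present, so the union is just that shape — boundary = 72.05 mm; the sphere at (0.5, 6) is not intersected at this z (|z−center|=9.180 > r=6.5); Subtracting the remaining from the first: none of the subtracted shapes is present at this height, so that combined region is unchanged — boundary = 72.05 mm. Overall, the cross-section is a single solid region. Total boundary length (outer) = 72.05 mm.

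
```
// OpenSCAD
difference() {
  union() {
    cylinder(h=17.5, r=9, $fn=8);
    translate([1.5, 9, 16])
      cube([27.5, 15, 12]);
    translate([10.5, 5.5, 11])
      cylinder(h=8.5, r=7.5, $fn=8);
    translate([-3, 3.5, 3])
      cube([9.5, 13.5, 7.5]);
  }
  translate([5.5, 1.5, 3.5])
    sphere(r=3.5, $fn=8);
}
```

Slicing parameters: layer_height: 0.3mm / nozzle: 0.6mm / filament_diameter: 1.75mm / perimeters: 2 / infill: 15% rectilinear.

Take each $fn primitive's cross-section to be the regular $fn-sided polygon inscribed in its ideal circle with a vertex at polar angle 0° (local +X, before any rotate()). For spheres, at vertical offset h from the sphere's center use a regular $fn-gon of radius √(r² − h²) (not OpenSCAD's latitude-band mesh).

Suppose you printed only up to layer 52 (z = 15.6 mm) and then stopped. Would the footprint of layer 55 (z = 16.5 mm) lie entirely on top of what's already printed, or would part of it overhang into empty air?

part overhangs

Compare the two slices. At z = 15.6: the r=9 cylinder gives a regular 8-gon of circumradius 9 (constant along its height) (area = (8/2)·9.000²·sin(360°/8) = 229.10 mm²); the cube at (1.5, 9) is not intersected at this z (z outside [16, 28]); the cylinder at (10.5, 5.5): section is a regular 8-gon, circumradius r=7.5 (area = (8/2)·7.500²·sin(360°/8) = 159.10 mm²); the cube at (-3, 3.5) is absent (z outside [3, 10.5]); Taking the union: the regions partially overlap — summed areas 388.20 mm² minus the doubly-counted overlap 26.89 mm² gives 361.31 mm² — area = 361.31 mm²; the sphere at (5.5, 1.5) is absent (|z−center|=12.100 > r=3.5); Taking the first minus the rest: none of the subtracted shapes is present at this height, so the result so far is unchanged — area = 361.31 mm². At z = 16.5: the r=9 cylinder gives a regular 8-gon of circumradius 9 (constant along its height) (area = (8/2)·9.000²·sin(360°/8) = 229.10 mm²); the 27.5×15 cube at (1.5, 9) contributes its full rectangle (area 412.50 mm²); the cylinder at (10.5, 5.5): section is a regular 8-gon, circumradius r=7.5 (area = (8/2)·7.500²·sin(360°/8) = 159.10 mm²); the cube at (-3, 3.5) is absent (z outside [3, 10.5]); Taking the union: the regions partially overlap — summed areas 800.70 mm² minus the doubly-counted overlap 59.02 mm² gives 741.68 mm² — area = 741.68 mm²; the sphere at (5.5, 1.5) is absent (|z−center|=13.000 > r=3.5); Taking the first minus the rest: none of the subtracted shapes is present at this height, so that combined region is unchanged — area = 741.68 mm². Checking containment: at z = 16.5 the cross-section extends beyond the z = 15.6 cross-section by about 380.38 mm².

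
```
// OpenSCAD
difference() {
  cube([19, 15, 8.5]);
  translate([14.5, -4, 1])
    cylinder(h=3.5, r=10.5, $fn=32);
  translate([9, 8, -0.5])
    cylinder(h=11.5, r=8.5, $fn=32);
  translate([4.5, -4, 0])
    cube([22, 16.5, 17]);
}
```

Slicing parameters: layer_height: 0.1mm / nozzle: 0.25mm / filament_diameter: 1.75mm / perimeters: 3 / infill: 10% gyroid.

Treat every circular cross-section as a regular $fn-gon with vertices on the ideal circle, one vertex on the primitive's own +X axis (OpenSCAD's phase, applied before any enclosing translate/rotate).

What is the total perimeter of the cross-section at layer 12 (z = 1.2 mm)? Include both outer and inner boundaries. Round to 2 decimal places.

At z = 1.2 mm: the cube (footprint 19×15) is included at this height (perimeter 68.00 mm); the r=10.5 cylinder at (14.5, -4) contributes a regular 32-gon of circumradius 10.5 (perimeter = 2·32·10.500·sin(180°/32) = 65.87 mm); the r=8.5 cylinder at (9, 8) contributes a regular 32-gon of circumradius 8.5 (perimeter = 2·32·8.500·sin(180°/32) = 53.32 mm); the 22×16.5 cube at (4.5, -4) contributes its full rectangle (perimeter 77.00 mm); Subtracting the remaining from the first: starting from the 19×15 cube, the r=10.5 cylinder at (14.5, -4) partially overlaps it — only the 72.82 mm² overlap (of its 344.14 mm²) is removed, clipping the outline; the r=8.5 cylinder at (9, 8) partially overlaps it — only the 162.67 mm² overlap (of its 225.52 mm²) is removed, clipping the outline; the 22×16.5 cube at (4.5, -4) partially overlaps it — only the 12.61 mm² overlap (of its 363.00 mm²) is removed, clipping the outline — boundary = 55.31 mm. Overall, the cross-section has 2 separate islands. Total boundary length (outer) = 55.31 mm.

55.31 mm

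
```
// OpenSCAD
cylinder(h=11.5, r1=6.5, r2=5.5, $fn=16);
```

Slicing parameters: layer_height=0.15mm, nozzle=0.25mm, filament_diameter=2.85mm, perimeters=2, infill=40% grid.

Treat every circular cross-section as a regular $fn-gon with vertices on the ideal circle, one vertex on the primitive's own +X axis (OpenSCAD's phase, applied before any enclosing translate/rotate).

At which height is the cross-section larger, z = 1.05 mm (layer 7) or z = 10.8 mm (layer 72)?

layer 7 (z = 1.05 mm)

Layer 7 (z = 1.05): the cone (r1=6.5→r2=5.5) has section circumradius 6.409 here — a regular 16-gon (area = (16/2)·6.409²·sin(360°/16) = 125.74 mm²). So its area = 125.74 mm². Layer 72 (z = 10.8): the cone contributes a regular 16-gon of circumradius 5.561 (interpolated between r1=6.5 and r2=5.5 at t=0.939) (area = (16/2)·5.561²·sin(360°/16) = 94.67 mm²). So its area = 94.67 mm². Layer 7 is larger (125.74 vs 94.67 mm²).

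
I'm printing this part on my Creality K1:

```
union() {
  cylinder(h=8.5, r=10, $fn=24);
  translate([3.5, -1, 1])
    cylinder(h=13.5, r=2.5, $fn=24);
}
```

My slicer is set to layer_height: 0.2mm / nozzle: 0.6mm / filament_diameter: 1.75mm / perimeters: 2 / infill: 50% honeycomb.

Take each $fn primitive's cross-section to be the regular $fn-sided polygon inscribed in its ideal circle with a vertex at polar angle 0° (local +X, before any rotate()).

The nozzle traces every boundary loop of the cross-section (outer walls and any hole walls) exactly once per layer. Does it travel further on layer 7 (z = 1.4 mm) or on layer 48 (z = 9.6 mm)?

layer 7 (z = 1.4 mm)

Layer 7 (z = 1.4): the r=10 cylinder gives a regular 24-gon of circumradius 10 (constant along its height) (perimeter = 2·24·10.000·sin(180°/24) = 62.65 mm); the r=2.5 cylinder at (3.5, -1) contributes a regular 24-gon of circumradius 2.5 (perimeter = 2·24·2.500·sin(180°/24) = 15.66 mm); Taking the union: the r=2.5 cylinder at (3.5, -1) lies entirely inside the r=10 cylinder, so the union is just the r=10 cylinder — boundary = 62.65 mm. So its perimeter = 62.65 mm. Layer 48 (z = 9.6): the cylinder does not reach this height (z outside [0, 8.5]); the r=2.5 cylinder at (3.5, -1) gives a regular 24-gon of circumradius 2.5 (constant along its height) (perimeter = 2·24·2.500·sin(180°/24) = 15.66 mm); Combining (union): only the r=2.5 cylinder at (3.5, -1) is present, so the union is just that shape — boundary = 15.66 mm. So its perimeter = 15.66 mm. Layer 7 is larger (62.65 vs 15.66 mm).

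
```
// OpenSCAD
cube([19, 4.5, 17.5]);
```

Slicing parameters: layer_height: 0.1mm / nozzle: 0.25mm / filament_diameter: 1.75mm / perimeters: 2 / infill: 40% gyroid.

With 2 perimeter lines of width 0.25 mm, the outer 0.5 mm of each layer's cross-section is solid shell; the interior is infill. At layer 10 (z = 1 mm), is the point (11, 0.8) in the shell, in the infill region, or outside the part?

At z = 1 mm: the cube (footprint 19×4.5) is included at this height. Overall, the cross-section is a single solid region. The nearest boundary edge runs (0.00, 0.00)→(19.00, 0.00); distance from the point to it = 0.80 mm. The point is inside the cross-section and 0.80 mm from the nearest boundary — more than the 0.5 mm shell width (2 × 0.25), so it's in the infill interior.

infill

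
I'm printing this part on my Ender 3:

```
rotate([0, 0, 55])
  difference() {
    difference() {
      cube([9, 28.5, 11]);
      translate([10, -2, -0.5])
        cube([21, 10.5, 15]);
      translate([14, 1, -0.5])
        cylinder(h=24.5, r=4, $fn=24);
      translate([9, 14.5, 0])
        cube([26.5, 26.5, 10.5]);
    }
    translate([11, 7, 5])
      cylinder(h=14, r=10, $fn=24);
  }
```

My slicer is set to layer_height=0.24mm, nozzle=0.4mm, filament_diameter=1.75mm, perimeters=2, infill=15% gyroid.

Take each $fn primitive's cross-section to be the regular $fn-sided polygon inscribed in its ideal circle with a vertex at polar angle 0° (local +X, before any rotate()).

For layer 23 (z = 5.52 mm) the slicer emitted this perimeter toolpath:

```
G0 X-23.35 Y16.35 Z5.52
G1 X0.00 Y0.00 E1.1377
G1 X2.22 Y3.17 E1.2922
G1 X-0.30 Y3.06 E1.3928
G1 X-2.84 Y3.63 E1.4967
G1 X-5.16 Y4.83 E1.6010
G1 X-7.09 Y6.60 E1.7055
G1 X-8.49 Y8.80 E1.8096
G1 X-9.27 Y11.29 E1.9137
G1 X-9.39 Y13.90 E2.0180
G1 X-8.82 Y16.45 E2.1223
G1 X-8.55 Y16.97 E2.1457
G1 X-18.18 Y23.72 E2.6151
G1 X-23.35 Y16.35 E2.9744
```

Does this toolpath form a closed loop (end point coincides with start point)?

Start point (G0): (-23.35, 16.35). End point (last G1): the path returns to the start — closed.

yes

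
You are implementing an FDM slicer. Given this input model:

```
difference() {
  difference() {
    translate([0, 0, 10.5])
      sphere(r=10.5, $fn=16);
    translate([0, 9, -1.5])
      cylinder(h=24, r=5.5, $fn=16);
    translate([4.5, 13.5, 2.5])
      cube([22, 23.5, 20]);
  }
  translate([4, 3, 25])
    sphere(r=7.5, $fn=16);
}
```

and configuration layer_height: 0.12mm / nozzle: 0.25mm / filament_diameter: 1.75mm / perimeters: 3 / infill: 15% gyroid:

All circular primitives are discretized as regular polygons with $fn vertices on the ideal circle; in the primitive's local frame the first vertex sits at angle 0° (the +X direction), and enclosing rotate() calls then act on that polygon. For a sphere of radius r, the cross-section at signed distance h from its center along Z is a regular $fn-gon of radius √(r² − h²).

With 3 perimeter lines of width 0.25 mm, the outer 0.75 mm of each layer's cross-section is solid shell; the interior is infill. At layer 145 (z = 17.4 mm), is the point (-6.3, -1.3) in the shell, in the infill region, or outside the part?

infill

At z = 17.4 mm: the r=10.5 sphere contributes a regular 16-gon of circumradius √(10.5²−6.9²) = 7.915; the cylinder at (0, 9): section is a regular 16-gon, circumradius r=5.5; the 22×23.5 cube at (4.5, 13.5) contributes its full rectangle; Subtracting the remaining from the first: starting from the r=10.5 sphere, the r=5.5 cylinder at (0, 9) partially overlaps it — only the 27.70 mm² overlap (of its 92.61 mm²) is removed, clipping the outline; the 22×23.5 cube at (4.5, 13.5) misses the remaining region (no effect) — 1 connected region; the sphere at (4, 3) is absent (|z−center|=7.600 > r=7.5); Taking the first minus the rest: none of the subtracted shapes is present at this height, so the result so far is unchanged — 1 connected region. Overall, the cross-section is a single solid region. The nearest boundary edge runs (-7.31, -3.03)→(-7.91, 0.00); distance from the point to it = 1.33 mm. The point is inside the cross-section and 1.33 mm from the nearest boundary — more than the 0.75 mm shell width (3 × 0.25), so it's in the infill interior.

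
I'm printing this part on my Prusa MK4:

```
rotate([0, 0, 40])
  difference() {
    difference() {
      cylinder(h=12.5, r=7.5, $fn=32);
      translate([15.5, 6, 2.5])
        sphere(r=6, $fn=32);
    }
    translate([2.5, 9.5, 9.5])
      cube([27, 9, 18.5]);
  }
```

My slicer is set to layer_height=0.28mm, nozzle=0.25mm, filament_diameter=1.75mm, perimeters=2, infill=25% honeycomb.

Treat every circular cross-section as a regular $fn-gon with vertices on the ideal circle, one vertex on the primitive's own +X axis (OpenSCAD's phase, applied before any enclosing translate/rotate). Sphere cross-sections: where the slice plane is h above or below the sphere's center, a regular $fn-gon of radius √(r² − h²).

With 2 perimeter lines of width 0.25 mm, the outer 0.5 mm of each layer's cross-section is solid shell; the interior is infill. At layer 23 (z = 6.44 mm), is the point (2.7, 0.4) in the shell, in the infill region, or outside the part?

infill

At z = 6.44 mm: the cylinder: section is a regular 32-gon, circumradius r=7.5; the r=6 sphere at (15.5, 6) slices to a regular 32-gon of circumradius 4.525 (√(r²−h²) with h=3.94 from center); Taking the first minus the rest: starting from the r=7.5 cylinder, the r=6 sphere at (15.5, 6) misses the remaining region (no effect) — 1 connected region; the cube at (2.5, 9.5) is absent (z outside [9.5, 28]); Taking the first minus the rest: none of the subtracted shapes is present at this height, so that combined region is unchanged — 1 connected region; (rotated 40° about Z; rotation is an isometry so areas/perimeters/island counts are preserved). Overall, the cross-section is a single solid region. Undo the 40° rotation: the query point maps to (2.325, -1.429) in the un-rotated model frame. The nearest boundary edge runs (6.93, -2.87)→(6.24, -4.17); distance from the point to it = 4.74 mm. The point is inside the cross-section and 4.74 mm from the nearest boundary — more than the 0.5 mm shell width (2 × 0.25), so it's in the infill interior.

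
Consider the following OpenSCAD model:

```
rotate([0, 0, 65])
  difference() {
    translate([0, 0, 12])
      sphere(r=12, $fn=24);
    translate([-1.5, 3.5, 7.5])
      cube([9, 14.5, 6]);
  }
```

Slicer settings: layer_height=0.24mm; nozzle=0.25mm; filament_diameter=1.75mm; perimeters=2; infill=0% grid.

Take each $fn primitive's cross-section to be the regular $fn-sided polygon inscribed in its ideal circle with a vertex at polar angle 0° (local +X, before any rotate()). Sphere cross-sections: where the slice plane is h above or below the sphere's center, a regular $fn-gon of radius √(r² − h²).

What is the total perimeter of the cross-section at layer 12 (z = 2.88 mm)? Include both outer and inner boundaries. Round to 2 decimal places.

At z = 2.88 mm: the sphere: section is a regular 24-gon, circumradius = √(r²−h²) = √(12²−9.12²) = 7.799 (perimeter = 2·24·7.799·sin(180°/24) = 48.86 mm); the cube at (-1.5, 3.5) is not intersected at this z (z outside [7.5, 13.5]); Subtracting the remaining from the first: none of the subtracted shapes is present at this height, so the r=12 sphere is unchanged — boundary = 48.86 mm; (rotated 65° about Z; rotation is an isometry so areas/perimeters/island counts are preserved). Overall, the cross-section is a single solid region. Total boundary length (outer) = 48.86 mm.

48.86 mm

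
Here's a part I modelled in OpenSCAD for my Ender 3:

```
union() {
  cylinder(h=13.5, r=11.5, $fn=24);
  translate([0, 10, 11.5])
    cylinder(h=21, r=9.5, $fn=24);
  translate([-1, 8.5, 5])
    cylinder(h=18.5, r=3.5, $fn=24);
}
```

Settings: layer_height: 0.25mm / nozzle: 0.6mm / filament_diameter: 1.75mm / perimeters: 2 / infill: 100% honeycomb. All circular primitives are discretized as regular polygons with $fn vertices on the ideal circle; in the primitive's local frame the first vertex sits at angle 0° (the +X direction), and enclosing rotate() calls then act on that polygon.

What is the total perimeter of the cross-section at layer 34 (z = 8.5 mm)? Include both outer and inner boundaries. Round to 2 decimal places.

At z = 8.5 mm: the r=11.5 cylinder gives a regular 24-gon of circumradius 11.5 (constant along its height) (perimeter = 2·24·11.500·sin(180°/24) = 72.05 mm); the cylinder at (0, 10) is absent (z outside [11.5, 32.5]); the cylinder at (-1, 8.5): section is a regular 24-gon, circumradius r=3.5 (perimeter = 2·24·3.500·sin(180°/24) = 21.93 mm); Taking the union: the regions partially overlap (shared area 36.20 mm²), so the edge portions inside another operand are dropped and the merged outline is re-measured after clipping — boundary = 72.42 mm. Overall, the cross-section is a single solid region. Total boundary length (outer) = 72.42 mm.

72.42 mm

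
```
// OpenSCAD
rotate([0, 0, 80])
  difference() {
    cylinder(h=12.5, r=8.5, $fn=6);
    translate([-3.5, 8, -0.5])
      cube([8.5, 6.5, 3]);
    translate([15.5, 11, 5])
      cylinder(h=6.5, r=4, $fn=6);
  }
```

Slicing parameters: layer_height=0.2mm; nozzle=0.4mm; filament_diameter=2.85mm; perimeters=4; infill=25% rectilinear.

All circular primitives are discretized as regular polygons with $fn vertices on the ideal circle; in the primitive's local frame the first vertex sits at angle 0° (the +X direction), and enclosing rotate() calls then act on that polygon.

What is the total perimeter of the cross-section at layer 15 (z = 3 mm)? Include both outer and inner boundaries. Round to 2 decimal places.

51.00 mm

At z = 3 mm: the r=8.5 cylinder contributes a regular 6-gon of circumradius 8.5 (perimeter = 2·6·8.500·sin(180°/6) = 51.00 mm); the cube at (-3.5, 8) does not reach this height (z outside [-0.5, 2.5]); the cylinder at (15.5, 11) does not reach this height (z outside [5, 11.5]); Taking the first minus the rest: none of the subtracted shapes is present at this height, so the r=8.5 cylinder is unchanged — boundary = 51.00 mm; (rotated 80° about Z; rotation is an isometry so areas/perimeters/island counts are preserved). Overall, the cross-section is a single solid region. Total boundary length (outer) = 51.00 mm.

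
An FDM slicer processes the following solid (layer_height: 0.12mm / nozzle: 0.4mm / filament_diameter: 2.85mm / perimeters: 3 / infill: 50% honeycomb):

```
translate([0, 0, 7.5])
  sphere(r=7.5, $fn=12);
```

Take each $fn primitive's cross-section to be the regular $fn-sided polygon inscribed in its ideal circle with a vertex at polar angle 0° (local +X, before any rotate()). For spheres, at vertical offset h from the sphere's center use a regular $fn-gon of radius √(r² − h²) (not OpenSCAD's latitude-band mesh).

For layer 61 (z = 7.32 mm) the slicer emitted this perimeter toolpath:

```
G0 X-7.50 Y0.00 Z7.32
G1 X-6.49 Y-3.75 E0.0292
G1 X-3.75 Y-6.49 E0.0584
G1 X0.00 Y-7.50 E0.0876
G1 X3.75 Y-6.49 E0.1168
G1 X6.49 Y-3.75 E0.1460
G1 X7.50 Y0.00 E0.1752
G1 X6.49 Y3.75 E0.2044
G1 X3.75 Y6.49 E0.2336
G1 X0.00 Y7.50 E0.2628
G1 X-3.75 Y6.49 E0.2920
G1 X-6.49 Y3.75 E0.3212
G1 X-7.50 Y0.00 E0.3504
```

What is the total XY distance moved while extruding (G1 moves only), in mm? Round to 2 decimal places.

Sum the Euclidean lengths of each G1 segment: total = 46.57 mm.

46.57 mm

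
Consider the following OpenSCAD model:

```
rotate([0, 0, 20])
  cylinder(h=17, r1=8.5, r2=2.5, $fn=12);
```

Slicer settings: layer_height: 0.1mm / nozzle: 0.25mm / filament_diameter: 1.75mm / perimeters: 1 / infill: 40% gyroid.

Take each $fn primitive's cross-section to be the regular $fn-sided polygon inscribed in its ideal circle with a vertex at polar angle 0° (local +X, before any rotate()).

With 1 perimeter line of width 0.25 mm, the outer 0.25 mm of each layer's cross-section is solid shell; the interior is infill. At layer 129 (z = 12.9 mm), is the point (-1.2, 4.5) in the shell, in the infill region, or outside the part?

At z = 12.9 mm: the cone contributes a regular 12-gon of circumradius 3.947 (interpolated between r1=8.5 and r2=2.5 at t=0.759); (rotated 20° about Z; rotation is an isometry so areas/perimeters/island counts are preserved). Overall, the cross-section is a single solid region. Undo the 20° rotation: the query point maps to (0.411, 4.639) in the un-rotated model frame. The nearest boundary edge runs (1.97, 3.42)→(0.00, 3.95); distance from the point to it = 0.77 mm. The point is not inside any of the regions above, so it lies outside the cross-section (0.77 mm from the nearest boundary).

outside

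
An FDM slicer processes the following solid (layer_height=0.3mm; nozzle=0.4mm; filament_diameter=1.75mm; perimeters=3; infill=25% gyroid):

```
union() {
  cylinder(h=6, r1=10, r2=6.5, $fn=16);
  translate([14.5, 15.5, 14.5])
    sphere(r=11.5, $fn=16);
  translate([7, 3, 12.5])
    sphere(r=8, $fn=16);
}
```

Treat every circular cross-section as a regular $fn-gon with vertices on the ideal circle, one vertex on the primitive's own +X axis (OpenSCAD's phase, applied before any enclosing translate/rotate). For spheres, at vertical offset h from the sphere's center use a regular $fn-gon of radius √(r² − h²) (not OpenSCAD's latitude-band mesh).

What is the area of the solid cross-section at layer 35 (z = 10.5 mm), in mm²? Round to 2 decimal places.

512.19 mm²

At z = 10.5 mm: the cone is absent (z outside [0, 6]); the r=11.5 sphere at (14.5, 15.5) contributes a regular 16-gon of circumradius √(11.5²−4²) = 10.782 (area = (16/2)·10.782²·sin(360°/16) = 355.90 mm²); the r=8 sphere at (7, 3) contributes a regular 16-gon of circumradius √(8²−2²) = 7.746 (area = (16/2)·7.746²·sin(360°/16) = 183.69 mm²); Merging all regions: the regions partially overlap — summed areas 539.58 mm² minus the doubly-counted overlap 27.39 mm² gives 512.19 mm² — area = 512.19 mm². Overall, the cross-section is a single solid region. Net area = 512.19 mm².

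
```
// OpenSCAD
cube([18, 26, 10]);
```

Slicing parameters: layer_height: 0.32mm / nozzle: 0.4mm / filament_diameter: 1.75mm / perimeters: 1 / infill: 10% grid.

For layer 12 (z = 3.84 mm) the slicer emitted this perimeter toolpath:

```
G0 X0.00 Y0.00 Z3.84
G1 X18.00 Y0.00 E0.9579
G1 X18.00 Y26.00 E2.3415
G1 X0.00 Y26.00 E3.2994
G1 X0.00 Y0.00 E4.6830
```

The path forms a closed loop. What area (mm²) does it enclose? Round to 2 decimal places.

Apply the shoelace formula to the sequence of (X, Y) vertices; enclosed area = 468.00 mm².

468.00 mm²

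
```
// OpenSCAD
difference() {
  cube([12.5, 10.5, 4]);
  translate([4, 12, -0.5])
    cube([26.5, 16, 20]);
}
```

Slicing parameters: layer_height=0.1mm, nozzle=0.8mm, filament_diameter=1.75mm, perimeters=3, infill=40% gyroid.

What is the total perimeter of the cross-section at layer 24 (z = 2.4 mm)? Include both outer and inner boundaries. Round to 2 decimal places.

46.00 mm

At z = 2.4 mm: the 12.5×10.5 cube contributes its full rectangle (perimeter 46.00 mm); the cube at (4, 12) is present — its section is the full 26.5×16 rectangle (perimeter 85.00 mm); After the difference (first − rest): starting from the 12.5×10.5 cube, the 26.5×16 cube at (4, 12) misses the remaining region (no effect) — boundary = 46.00 mm. Overall, the cross-section is a single solid region. Total boundary length (outer) = 46.00 mm.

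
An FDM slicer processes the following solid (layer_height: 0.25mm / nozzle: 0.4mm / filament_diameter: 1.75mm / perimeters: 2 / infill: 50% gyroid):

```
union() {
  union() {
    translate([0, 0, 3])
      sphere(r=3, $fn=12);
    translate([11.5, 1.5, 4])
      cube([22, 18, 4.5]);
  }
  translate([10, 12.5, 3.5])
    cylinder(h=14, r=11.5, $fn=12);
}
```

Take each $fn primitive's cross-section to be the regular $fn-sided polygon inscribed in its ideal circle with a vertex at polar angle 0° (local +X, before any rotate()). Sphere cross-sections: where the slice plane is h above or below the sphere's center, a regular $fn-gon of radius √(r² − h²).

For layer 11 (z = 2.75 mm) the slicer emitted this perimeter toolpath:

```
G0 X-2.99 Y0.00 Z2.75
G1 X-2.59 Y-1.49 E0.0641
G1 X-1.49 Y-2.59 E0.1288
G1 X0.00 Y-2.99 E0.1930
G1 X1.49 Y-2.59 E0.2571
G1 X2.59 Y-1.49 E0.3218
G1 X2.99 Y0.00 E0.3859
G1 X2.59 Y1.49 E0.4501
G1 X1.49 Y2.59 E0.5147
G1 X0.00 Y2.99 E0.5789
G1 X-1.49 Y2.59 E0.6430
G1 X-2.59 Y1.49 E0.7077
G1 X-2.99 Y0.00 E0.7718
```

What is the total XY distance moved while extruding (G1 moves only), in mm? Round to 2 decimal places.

18.56 mm

Sum the Euclidean lengths of each G1 segment: total = 18.56 mm.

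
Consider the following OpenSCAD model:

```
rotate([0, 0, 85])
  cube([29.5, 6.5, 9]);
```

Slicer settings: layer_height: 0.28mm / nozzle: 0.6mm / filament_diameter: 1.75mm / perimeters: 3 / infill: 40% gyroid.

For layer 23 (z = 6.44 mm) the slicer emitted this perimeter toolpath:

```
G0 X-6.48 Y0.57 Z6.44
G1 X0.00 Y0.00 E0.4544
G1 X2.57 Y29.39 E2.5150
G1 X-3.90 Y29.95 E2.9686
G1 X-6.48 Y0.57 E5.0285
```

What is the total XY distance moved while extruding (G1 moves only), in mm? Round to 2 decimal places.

Sum the Euclidean lengths of each G1 segment: total = 71.99 mm.

71.99 mm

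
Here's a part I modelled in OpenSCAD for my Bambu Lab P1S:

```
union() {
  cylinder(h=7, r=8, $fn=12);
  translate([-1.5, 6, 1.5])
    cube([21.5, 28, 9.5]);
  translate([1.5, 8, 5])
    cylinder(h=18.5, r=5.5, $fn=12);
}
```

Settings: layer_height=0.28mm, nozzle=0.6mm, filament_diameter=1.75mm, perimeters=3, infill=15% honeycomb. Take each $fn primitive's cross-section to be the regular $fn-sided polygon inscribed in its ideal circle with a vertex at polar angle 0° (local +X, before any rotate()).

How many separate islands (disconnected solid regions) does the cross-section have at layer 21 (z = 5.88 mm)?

1

At z = 5.88 mm: the cylinder: section is a regular 12-gon, circumradius r=8; the cube at (-1.5, 6) is present — its section is the full 21.5×28 rectangle; the r=5.5 cylinder at (1.5, 8) contributes a regular 12-gon of circumradius 5.5; Combining (union): the regions partially overlap (shared area 89.74 mm²), so overlapping operands fuse into one piece — 1 connected region. Overall, the cross-section is a single solid region. Island count = 1.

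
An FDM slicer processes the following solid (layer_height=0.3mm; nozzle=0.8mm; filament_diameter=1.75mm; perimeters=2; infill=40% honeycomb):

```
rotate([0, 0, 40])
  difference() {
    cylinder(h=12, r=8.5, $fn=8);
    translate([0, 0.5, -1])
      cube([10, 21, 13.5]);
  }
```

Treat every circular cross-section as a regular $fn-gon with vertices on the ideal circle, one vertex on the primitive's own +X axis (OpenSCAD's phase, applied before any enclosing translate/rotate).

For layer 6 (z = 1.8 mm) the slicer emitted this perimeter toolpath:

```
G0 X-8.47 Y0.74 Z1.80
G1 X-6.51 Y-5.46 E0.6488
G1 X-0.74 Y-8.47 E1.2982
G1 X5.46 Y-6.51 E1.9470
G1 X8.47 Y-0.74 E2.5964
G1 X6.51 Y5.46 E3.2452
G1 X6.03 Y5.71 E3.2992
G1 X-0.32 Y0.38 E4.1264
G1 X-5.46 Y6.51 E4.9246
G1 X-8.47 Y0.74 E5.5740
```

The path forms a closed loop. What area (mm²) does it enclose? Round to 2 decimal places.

Apply the shoelace formula to the sequence of (X, Y) vertices; enclosed area = 157.42 mm².

157.42 mm²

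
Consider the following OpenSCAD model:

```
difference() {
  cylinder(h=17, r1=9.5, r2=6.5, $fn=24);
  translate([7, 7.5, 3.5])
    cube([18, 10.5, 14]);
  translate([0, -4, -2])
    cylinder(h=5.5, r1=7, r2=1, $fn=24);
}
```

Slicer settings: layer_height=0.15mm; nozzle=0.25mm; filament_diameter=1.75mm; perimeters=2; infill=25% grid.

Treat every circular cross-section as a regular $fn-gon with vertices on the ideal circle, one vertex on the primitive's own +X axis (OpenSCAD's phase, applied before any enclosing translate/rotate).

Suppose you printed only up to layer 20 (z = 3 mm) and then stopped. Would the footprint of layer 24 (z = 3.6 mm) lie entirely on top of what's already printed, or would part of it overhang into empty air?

part overhangs

Compare the two slices. At z = 3: the cone contributes a regular 24-gon of circumradius 8.971 (interpolated between r1=9.5 and r2=6.5 at t=0.176) (area = (24/2)·8.971²·sin(360°/24) = 249.93 mm²); the cube at (7, 7.5) is not intersected at this z (z outside [3.5, 17.5]); the cone at (0, -4) (r1=7→r2=1) has section circumradius 1.545 here — a regular 24-gon (area = (24/2)·1.545²·sin(360°/24) = 7.42 mm²); Taking the first minus the rest: starting from the cone (249.93 mm²), the cone at (0, -4) lies wholly inside it (removes its full 7.42 mm² and its 9.68 mm outline becomes a hole wall) — area = 242.51 mm². At z = 3.6: the cone contributes a regular 24-gon of circumradius 8.865 (interpolated between r1=9.5 and r2=6.5 at t=0.212) (area = (24/2)·8.865²·sin(360°/24) = 244.07 mm²); the cube at (7, 7.5) is present — its section is the full 18×10.5 rectangle (area 189.00 mm²); the cone at (0, -4) does not reach this height (z outside [-2, 3.5]); Taking the first minus the rest: starting from the cone (244.07 mm²), the 18×10.5 cube at (7, 7.5) misses the remaining region (no effect) — area = 244.07 mm². Checking containment: at z = 3.6 the cross-section extends beyond the z = 3 cross-section by about 7.42 mm².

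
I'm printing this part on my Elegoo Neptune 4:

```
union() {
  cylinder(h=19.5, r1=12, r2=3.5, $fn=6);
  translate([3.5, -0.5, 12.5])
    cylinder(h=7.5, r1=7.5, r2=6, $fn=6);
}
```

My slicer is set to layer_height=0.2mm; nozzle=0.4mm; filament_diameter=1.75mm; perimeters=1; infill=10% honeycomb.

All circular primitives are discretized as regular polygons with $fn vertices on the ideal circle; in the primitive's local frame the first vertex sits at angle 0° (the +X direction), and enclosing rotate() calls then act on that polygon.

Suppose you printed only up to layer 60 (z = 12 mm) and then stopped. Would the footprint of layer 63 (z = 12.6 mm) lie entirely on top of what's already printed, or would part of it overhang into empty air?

Compare the two slices. At z = 12: the cone contributes a regular 6-gon of circumradius 6.769 (interpolated between r1=12 and r2=3.5 at t=0.615) (area = (6/2)·6.769²·sin(360°/6) = 119.05 mm²); the cone at (3.5, -0.5) is not intersected at this z (z outside [12.5, 20]); Combining (union): only the cone is present, so the union is just that shape — area = 119.05 mm². At z = 12.6: the cone contributes a regular 6-gon of circumradius 6.508 (interpolated between r1=12 and r2=3.5 at t=0.646) (area = (6/2)·6.508²·sin(360°/6) = 110.03 mm²); the cone at (3.5, -0.5) (r1=7.5→r2=6) has section circumradius 7.480 here — a regular 6-gon (area = (6/2)·7.480²·sin(360°/6) = 145.36 mm²); Merging all regions: the regions partially overlap — summed areas 255.39 mm² minus the doubly-counted overlap 81.39 mm² gives 174.00 mm² — area = 174.00 mm². Checking containment: at z = 12.6 the cross-section extends beyond the z = 12 cross-section by about 59.16 mm².

part overhangs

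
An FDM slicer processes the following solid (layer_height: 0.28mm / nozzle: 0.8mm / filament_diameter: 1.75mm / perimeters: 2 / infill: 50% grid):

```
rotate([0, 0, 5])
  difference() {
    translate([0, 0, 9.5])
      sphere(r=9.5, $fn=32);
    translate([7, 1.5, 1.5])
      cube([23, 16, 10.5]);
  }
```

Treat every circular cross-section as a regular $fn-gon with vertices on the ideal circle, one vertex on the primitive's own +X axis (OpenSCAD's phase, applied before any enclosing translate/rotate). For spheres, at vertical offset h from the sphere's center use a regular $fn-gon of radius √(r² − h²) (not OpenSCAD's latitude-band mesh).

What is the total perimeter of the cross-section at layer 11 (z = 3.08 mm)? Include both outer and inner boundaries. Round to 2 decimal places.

43.93 mm

At z = 3.08 mm: the sphere: section is a regular 32-gon, circumradius = √(r²−h²) = √(9.5²−6.42²) = 7.002 (perimeter = 2·32·7.002·sin(180°/32) = 43.93 mm); the 23×16 cube at (7, 1.5) contributes its full rectangle (perimeter 78.00 mm); After the difference (first − rest): starting from the r=9.5 sphere, the 23×16 cube at (7, 1.5) misses the remaining region (no effect) — boundary = 43.93 mm; (whole slice rotated 5° about Z — lengths, areas and connectivity unchanged). Overall, the cross-section is a single solid region. Total boundary length (outer) = 43.93 mm.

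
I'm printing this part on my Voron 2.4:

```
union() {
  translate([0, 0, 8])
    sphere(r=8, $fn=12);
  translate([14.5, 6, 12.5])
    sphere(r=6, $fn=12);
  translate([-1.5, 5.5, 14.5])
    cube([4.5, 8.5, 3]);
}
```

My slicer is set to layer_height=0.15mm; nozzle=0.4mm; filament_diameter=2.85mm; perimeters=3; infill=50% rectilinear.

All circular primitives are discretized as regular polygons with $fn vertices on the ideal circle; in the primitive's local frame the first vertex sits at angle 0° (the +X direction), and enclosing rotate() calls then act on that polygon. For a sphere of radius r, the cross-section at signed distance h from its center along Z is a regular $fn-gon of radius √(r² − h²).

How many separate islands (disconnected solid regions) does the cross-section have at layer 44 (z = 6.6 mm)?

2

At z = 6.6 mm: the r=8 sphere slices to a regular 12-gon of circumradius 7.877 (√(r²−h²) with h=1.4 from center); the sphere at (14.5, 6): section is a regular 12-gon, circumradius = √(r²−h²) = √(6²−5.9²) = 1.091; the cube at (-1.5, 5.5) does not reach this height (z outside [14.5, 17.5]); Taking the union: the 2 present regions are separate (no shared area or edge), so areas and boundary lengths simply add and each stays a separate island — 2 connected regions. Overall, the cross-section has 2 separate islands. Island count = 2.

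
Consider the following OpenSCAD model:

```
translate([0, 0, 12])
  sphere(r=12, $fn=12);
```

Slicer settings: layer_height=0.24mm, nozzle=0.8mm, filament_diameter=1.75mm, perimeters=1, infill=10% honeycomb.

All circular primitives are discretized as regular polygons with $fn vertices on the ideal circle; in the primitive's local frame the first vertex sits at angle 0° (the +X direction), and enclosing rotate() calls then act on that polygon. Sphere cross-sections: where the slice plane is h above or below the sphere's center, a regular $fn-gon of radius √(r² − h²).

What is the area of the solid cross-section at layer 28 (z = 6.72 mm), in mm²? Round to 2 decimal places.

At z = 6.72 mm: the sphere: section is a regular 12-gon, circumradius = √(r²−h²) = √(12²−5.28²) = 10.776 (area = (12/2)·10.776²·sin(360°/12) = 348.36 mm²). Overall, the cross-section is a single solid region. Net area = 348.36 mm².

348.36 mm²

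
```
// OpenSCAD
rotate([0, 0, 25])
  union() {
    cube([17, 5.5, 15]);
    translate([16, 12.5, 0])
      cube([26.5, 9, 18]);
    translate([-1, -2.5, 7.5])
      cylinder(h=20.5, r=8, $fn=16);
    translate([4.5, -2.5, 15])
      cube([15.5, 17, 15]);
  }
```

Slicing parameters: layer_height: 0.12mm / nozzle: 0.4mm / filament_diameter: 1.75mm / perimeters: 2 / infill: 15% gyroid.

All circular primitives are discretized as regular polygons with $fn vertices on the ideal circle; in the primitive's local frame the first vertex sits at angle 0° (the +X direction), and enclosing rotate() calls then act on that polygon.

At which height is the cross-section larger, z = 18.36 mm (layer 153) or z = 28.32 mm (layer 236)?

Layer 153 (z = 18.36): the cube is absent (z outside [0, 15]); the cube at (16, 12.5) is absent (z outside [0, 18]); the r=8 cylinder at (-1, -2.5) contributes a regular 16-gon of circumradius 8 (area = (16/2)·8.000²·sin(360°/16) = 195.93 mm²); the cube at (4.5, -2.5) (footprint 15.5×17) is included at this height (area 263.50 mm²); Combining (union): the regions partially overlap — summed areas 459.43 mm² minus the doubly-counted overlap 9.39 mm² gives 450.05 mm² — area = 450.05 mm²; (rotated 25° about Z; rotation is an isometry so areas/perimeters/island counts are preserved). So its area = 450.05 mm². Layer 236 (z = 28.32): the cube is not intersected at this z (z outside [0, 15]); the cube at (16, 12.5) is not intersected at this z (z outside [0, 18]); the cylinder at (-1, -2.5) is absent (z outside [7.5, 28]); the 15.5×17 cube at (4.5, -2.5) contributes its full rectangle (area 263.50 mm²); Taking the union: only the 15.5×17 cube at (4.5, -2.5) is present, so the union is just that shape — area = 263.50 mm²; (rotated 25° about Z; rotation is an isometry so areas/perimeters/island counts are preserved). So its area = 263.50 mm². Layer 153 is larger (450.05 vs 263.50 mm²).

layer 153 (z = 18.36 mm)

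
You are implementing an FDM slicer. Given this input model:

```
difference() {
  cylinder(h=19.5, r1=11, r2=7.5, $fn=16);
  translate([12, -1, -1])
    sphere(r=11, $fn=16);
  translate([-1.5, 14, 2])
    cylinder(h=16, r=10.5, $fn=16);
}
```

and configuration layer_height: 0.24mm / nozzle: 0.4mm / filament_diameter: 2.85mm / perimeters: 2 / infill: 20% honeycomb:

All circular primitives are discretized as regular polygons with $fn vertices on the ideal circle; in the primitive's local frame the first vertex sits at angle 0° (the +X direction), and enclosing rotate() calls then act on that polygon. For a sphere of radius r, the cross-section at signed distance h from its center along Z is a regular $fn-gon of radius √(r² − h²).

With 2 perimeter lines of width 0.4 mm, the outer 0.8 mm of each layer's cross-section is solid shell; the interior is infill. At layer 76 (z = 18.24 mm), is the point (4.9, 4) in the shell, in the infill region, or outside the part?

At z = 18.24 mm: the cone contributes a regular 16-gon of circumradius 7.726 (interpolated between r1=11 and r2=7.5 at t=0.935); the sphere at (12, -1) is not intersected at this z (|z−center|=19.240 > r=11); the cylinder at (-1.5, 14) is not intersected at this z (z outside [2, 18]); After the difference (first − rest): none of the subtracted shapes is present at this height, so the cone is unchanged — 1 connected region. Overall, the cross-section is a single solid region. The nearest boundary edge runs (7.14, 2.96)→(5.46, 5.46); distance from the point to it = 1.28 mm. The point is inside the cross-section and 1.28 mm from the nearest boundary — more than the 0.8 mm shell width (2 × 0.4), so it's in the infill interior.

infill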